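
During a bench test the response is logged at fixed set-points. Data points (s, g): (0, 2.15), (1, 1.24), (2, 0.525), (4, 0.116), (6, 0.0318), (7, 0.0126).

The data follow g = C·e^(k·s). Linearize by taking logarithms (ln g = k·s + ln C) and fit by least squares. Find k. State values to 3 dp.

k = -0.734

With ln gᵢ as the transformed response and sᵢ as the regressor:
Σs = 20.0000, Σ(s)² = 106.0000, Σln g = -9.6403, Σs·ln g = -60.9984.
Normal system: [[106.0000, 20.0000]; [20.0000, 6]]·[k, ln C]ᵀ = [-60.9984, -9.6403]ᵀ.
Solving (det = 236.0000): k = -0.73383, ln C = 0.83940.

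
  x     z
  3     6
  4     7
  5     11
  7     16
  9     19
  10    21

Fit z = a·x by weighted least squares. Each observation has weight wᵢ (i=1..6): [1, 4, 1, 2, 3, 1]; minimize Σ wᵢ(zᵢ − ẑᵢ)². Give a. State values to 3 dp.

Entries of AᵀWA: Σwᵢ·x·x = 539.
For AᵀWz: Σwᵢ·x·z = 1132.
Normal equations: [[539]]·[a]ᵀ = [1132]ᵀ.
Hence a = 1132 / 539 ≈ 2.10019.

a = 2.100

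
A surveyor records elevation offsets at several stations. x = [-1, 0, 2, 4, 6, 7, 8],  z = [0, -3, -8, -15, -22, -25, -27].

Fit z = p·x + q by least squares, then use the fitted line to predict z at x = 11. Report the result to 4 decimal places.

With design matrix M, MᵀM = [[170, 26]; [26, 7]] and Mᵀz = [-599, -100]ᵀ.
Δ = 170·7 − 26² = 514.
p = ((-599)·7 − 26·(-100))/514 = -1593/514; q = (170·(-100) − 26·(-599))/514 = -713/257.
At x = 11: ẑ = (-1593/514)·(11) + (-713/257)·(1) = -18949/514.

ẑ = -36.8658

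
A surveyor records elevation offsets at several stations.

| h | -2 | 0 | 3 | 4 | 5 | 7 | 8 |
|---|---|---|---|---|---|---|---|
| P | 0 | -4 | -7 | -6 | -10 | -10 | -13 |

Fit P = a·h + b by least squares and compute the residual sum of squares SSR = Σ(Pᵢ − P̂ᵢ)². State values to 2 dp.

SSR = 7.63

From the data, Σh·h = 167, Σh = 25, Σ1 = 7.
And Σh·P = -269, ΣP = -50.
Determinant 167·7 − 25² = 544.
a = ((-269)·7 − 25·(-50))/544 = -633/544; b = (167·(-50) − 25·(-269))/544 = -1625/544.
Residuals: 359/544, -551/544, -71/136, 893/544, -325/272, 77/68, -383/544; SSR = 4153/544.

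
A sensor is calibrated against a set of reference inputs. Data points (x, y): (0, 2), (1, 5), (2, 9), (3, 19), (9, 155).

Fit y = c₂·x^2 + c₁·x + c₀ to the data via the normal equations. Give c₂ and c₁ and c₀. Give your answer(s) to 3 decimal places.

c₂ = 1.907, c₁ = -0.202, c₀ = 2.384

With design matrix A, AᵀA = [[6659, 765, 95]; [765, 95, 15]; [95, 15, 5]] and Aᵀy = [12767, 1475, 190]ᵀ.
Solving the 3×3 system (Gaussian elimination) gives c₂ = 469/246, c₁ = -83/410, c₀ = 1466/615.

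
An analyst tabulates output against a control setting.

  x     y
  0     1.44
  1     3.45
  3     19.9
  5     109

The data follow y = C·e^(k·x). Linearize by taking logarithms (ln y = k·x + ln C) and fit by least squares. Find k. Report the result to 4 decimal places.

k = 0.8662

Let Y = ln y. Fitting Y = k·x + ln C by least squares:
Σx = 9.0000, Σ(x)² = 35.0000, Σln y = 9.2851, Σx·ln y = 33.6673.
Equations: 35.0000·k + 9.0000·ln C = 33.6673;  9.0000·k + 4·ln C = 9.2851.
Δ = 35.0000·4 − (9.0000)² = 59.0000; k = (33.6673·4 − 9.0000·9.2851)/59.0000 = 0.86616, ln C = (35.0000·9.2851 − 9.0000·33.6673)/59.0000 = 0.37242.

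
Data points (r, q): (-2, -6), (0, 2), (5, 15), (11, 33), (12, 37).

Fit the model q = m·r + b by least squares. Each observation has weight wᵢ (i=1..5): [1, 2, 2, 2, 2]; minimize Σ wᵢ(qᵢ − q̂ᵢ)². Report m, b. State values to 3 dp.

Normal-equation sums: Σwᵢ·r·r = 584, Σwᵢ·r = 54, Σwᵢ·1 = 9.
Moment sums: Σwᵢ·r·q = 1776, Σwᵢ·q = 168.
So AᵀWA·[m, b]ᵀ = AᵀWq: [[584, 54]; [54, 9]]·[m, b]ᵀ = [1776, 168]ᵀ.
Eliminating b: 9·(row 1) − 54·(row 2) gives 2340·m = 9·1776 − 54·168 = 6912, so m = 192/65.
Then b = (168 − 54·(192/65))/9 = 184/195.

m = 2.954, b = 0.944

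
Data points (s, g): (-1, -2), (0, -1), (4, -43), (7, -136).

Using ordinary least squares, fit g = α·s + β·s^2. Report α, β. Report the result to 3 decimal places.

The normal system MᵀM·[α, β]ᵀ = Mᵀg is [[66, 406]; [406, 2658]]·[α, β]ᵀ = [-1122, -7354]ᵀ.
Eliminating β: 2658·(row 1) − 406·(row 2) gives 10592·α = 2658·(-1122) − 406·(-7354) = 3448, so α = 431/1324.
Then β = ((-7354) − 406·(431/1324))/2658 = -3729/1324.

α = 0.326, β = -2.816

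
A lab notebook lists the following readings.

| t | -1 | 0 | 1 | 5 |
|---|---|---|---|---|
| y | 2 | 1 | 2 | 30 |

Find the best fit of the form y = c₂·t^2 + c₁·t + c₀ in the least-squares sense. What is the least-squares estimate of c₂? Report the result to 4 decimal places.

c₂ = 1.1619

Forming AᵀA = [[627, 125, 27]; [125, 27, 5]; [27, 5, 4]] and Aᵀy = [754, 150, 35]ᵀ gives AᵀA·[c₂, c₁, c₀]ᵀ = Aᵀy.
Row-reducing yields c₂ = 524/451, c₁ = 5/451, c₀ = 403/451.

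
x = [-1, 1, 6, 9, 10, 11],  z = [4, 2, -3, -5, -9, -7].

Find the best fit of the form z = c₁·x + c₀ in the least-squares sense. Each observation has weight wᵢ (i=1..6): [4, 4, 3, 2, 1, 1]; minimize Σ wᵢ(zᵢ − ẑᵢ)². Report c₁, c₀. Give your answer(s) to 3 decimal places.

c₁ = -0.982, c₀ = 2.997

Setting ∂/∂c₁ … = 0 gives: 499·c₁ + 57·c₀ = -319;  57·c₁ + 15·c₀ = -11.
(Σwᵢ·x·x = 499, Σwᵢ·x = 57, Σwᵢ·1 = 15, Σwᵢ·x·z = -319, Σwᵢ·z = -11.)
Eliminating c₀: 15·(row 1) − 57·(row 2) gives 4236·c₁ = 15·(-319) − 57·(-11) = -4158, so c₁ = -693/706.
Then c₀ = ((-11) − 57·(-693/706))/15 = 6347/2118.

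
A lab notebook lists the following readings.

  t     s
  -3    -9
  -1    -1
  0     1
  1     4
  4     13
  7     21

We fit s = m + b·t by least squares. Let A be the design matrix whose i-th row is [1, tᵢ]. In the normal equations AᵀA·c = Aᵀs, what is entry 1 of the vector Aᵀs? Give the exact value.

29

Entry 1 ↔ basis 1, so (Aᵀs)_{1} = Σᵢ sᵢ = (1)·(-9) + (1)·(-1) + (1)·(1) + (1)·(4) + (1)·(13) + (1)·(21) = 29.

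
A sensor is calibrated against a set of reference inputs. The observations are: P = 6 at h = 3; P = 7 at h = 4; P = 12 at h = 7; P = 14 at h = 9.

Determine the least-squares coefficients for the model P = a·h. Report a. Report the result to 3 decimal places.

Setting ∂/∂a … = 0 gives: 155·a = 256.
a = 256/155 = 1.65161.

a = 1.652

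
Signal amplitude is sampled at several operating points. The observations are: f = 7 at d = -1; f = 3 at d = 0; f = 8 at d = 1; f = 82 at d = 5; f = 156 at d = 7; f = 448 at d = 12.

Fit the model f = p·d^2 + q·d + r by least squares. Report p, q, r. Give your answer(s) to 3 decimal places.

p = 3.055, q = 0.344, r = 3.942

The normal equations are: 23764·p + 2196·q + 220·r = 74221;  2196·p + 220·q + 24·r = 6879;  220·p + 24·q + 6·r = 704.
(Σd^2·d^2 = 23764, Σd^2·d = 2196, Σd^2 = 220, Σd·d = 220, Σd = 24, Σ1 = 6, Σd^2·f = 74221, Σd·f = 6879, Σf = 704.)
Inverting the 3×3 Gram matrix, [p, q, r]ᵀ = [122933/40240, 13833/40240, 79309/20120]ᵀ.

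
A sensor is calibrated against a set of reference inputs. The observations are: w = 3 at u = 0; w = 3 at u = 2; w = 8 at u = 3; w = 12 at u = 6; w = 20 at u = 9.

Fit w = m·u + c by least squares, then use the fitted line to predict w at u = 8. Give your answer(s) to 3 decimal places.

ŵ = 17.040

Forming MᵀM = [[130, 20]; [20, 5]] and Mᵀw = [282, 46]ᵀ gives MᵀM·[m, c]ᵀ = Mᵀw.
Eliminating c: 5·(row 1) − 20·(row 2) gives 250·m = 5·282 − 20·46 = 490, so m = 49/25.
Then c = (46 − 20·(49/25))/5 = 34/25.
At u = 8: ŵ = (49/25)·(8) + (34/25)·(1) = 426/25.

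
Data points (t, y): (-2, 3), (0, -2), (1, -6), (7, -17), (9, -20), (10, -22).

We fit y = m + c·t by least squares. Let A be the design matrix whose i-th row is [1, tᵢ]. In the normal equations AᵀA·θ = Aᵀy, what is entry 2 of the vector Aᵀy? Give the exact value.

Entry 2 ↔ basis t, so (Aᵀy)_{2} = Σᵢ (t)·yᵢ = (-2)·(3) + (0)·(-2) + (1)·(-6) + (7)·(-17) + (9)·(-20) + (10)·(-22) = -531.

-531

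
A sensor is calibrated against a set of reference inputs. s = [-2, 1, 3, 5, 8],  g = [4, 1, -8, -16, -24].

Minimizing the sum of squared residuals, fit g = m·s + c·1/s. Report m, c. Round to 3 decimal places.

The normal equations are: 103·m + 5·c = -303;  5·m + (20401/14400)·c = -148/15.
det = 103·(20401/14400) − 5² = 1741303/14400.
m = ((-303)·(20401/14400) − 5·(-148/15))/(1741303/14400) = -5471103/1741303; c = (103·(-148/15) − 5·(-303))/(1741303/14400) = 7181760/1741303.

m = -3.142, c = 4.124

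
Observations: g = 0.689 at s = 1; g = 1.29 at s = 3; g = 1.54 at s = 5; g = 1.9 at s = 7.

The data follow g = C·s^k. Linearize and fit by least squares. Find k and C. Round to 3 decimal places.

Linearized form: ln g = k·ln s + ln C. From the 4 transformed points,
Σln s = 4.6540, Σ(ln s)² = 7.5838, Σln g = 0.9558, Σln s·ln g = 2.2237.
Equations: 7.5838·k + 4.6540·ln C = 2.2237;  4.6540·k + 4·ln C = 0.9558.
Solving (det = 8.6759): k = 0.51252, ln C = -0.35737, so C = exp(-0.35737) = 0.69951.

k = 0.513, C = 0.700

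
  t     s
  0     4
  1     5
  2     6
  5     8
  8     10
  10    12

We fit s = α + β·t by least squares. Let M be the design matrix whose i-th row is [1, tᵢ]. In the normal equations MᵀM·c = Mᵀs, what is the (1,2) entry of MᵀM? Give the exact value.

Row 1 ↔ basis 1, column 2 ↔ basis t, so (MᵀM)_{1,2} = Σᵢ t = (1)·(0) + (1)·(1) + (1)·(2) + (1)·(5) + (1)·(8) + (1)·(10) = 26.

26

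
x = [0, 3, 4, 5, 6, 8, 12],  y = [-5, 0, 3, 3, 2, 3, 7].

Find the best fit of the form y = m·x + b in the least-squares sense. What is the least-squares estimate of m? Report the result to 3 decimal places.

m = 0.871

Forming MᵀM = [[294, 38]; [38, 7]] and Mᵀy = [147, 13]ᵀ gives MᵀM·[m, b]ᵀ = Mᵀy.
Determinant 294·7 − 38² = 614.
m = (147·7 − 38·13)/614 = 535/614; b = (294·13 − 38·147)/614 = -882/307.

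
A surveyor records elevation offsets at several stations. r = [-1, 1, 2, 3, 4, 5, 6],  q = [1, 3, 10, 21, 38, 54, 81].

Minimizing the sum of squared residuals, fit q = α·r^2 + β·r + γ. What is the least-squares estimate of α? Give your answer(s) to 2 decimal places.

α = 2.08

Setting ∂/∂α … = 0 gives: 2276·α + 440·β + 92·γ = 5107;  440·α + 92·β + 20·γ = 993;  92·α + 20·β + 7·γ = 208.
(Σr^2·r^2 = 2276, Σr^2·r = 440, Σr^2 = 92, Σr·r = 92, Σr = 20, Σ1 = 7, Σr^2·q = 5107, Σr·q = 993, Σq = 208.)
Inverting the 3×3 Gram matrix, [α, β, γ]ᵀ = [21169/10164, 8681/10164, -12/121]ᵀ.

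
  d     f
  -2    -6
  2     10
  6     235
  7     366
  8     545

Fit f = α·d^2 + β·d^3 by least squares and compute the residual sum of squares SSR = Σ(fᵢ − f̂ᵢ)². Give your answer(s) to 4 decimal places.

SSR = 4.1007

The normal equations are: 7825·α + 57351·β = 61290;  57351·α + 426577·β = 455466.
Eliminating β: 426577·(row 1) − 57351·(row 2) gives 48827824·α = 426577·61290 − 57351·455466 = 23473764, so α = 5868441/12206956.
Then β = (455466 − 57351·(5868441/12206956))/426577 = 12244665/12206956.
Residuals: 310455/3051739, 159619/3051739, 3130786/3051739, -4931952/3051739, 1985579/3051739; SSR = 12514293/3051739.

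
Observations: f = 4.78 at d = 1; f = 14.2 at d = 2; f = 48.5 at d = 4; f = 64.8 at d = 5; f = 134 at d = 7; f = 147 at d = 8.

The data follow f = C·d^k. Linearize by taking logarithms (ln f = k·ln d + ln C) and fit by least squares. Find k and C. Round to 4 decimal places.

k = 1.6804, C = 4.6306

Linearized form: ln f = k·ln d + ln C. From the 6 transformed points,
AᵀA = [[13.1032, 7.7142]; [7.7142, 6]], rhs = [33.8416, 22.1588]ᵀ  (here Σln d = 7.7142, Σ(ln d)² = 13.1032, Σln f = 22.1588, Σln d·ln f = 33.8416).
Solving (det = 19.1098): k = 1.68036, ln C = 1.53269, so C = exp(1.53269) = 4.63064.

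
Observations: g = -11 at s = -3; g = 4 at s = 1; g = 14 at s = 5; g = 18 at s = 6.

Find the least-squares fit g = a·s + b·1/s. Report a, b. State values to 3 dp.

XᵀX·[a, b]ᵀ = Xᵀg reads: 71·a + 4·b = 215;  4·a + (1061/900)·b = 202/15.
(Σs·s = 71, Σs·1/s = 4, Σ1/s·1/s = 1061/900, Σs·g = 215, Σ1/s·g = 202/15.)
Eliminating b: (1061/900)·(row 1) − 4·(row 2) gives (60931/900)·a = (1061/900)·215 − 4·(202/15) = 35927/180, so a = 179635/60931.
Then b = ((202/15) − 4·(179635/60931))/(1061/900) = 86520/60931.

a = 2.948, b = 1.420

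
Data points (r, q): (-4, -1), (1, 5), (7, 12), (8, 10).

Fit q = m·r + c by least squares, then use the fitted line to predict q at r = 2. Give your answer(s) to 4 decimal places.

The normal system AᵀA·[m, c]ᵀ = Aᵀq is [[130, 12]; [12, 4]]·[m, c]ᵀ = [173, 26]ᵀ.
Δ = 130·4 − 12² = 376.
m = (173·4 − 12·26)/376 = 95/94; c = (130·26 − 12·173)/376 = 163/47.
At r = 2: q̂ = (95/94)·(2) + (163/47)·(1) = 258/47.

q̂ = 5.4894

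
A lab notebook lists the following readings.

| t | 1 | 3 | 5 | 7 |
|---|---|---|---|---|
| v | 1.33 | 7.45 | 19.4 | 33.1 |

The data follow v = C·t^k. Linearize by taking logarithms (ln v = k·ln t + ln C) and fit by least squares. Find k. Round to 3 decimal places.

k = 1.659

With ln vᵢ as the transformed response and ln tᵢ as the regressor:
Σln t = 4.6540, Σ(ln t)² = 7.5838, Σln v = 8.7582, Σln t·ln v = 13.7884.
Equations: 7.5838·k + 4.6540·ln C = 13.7884;  4.6540·k + 4·ln C = 8.7582.
Δ = 7.5838·4 − (4.6540)² = 8.6759; k = (13.7884·4 − 4.6540·8.7582)/8.6759 = 1.65902, ln C = (7.5838·8.7582 − 4.6540·13.7884)/8.6759 = 0.25929.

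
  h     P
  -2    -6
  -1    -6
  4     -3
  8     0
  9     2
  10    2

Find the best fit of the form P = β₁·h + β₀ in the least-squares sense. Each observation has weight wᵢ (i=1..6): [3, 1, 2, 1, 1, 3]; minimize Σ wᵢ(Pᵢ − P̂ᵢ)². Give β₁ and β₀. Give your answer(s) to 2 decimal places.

Normal-equation sums: Σwᵢ·h·h = 490, Σwᵢ·h = 48, Σwᵢ·1 = 11.
Right-hand side: Σwᵢ·h·P = 96, Σwᵢ·P = -22.
Eliminating β₀: 11·(row 1) − 48·(row 2) gives 3086·β₁ = 11·96 − 48·(-22) = 2112, so β₁ = 1056/1543.
Then β₀ = ((-22) − 48·(1056/1543))/11 = -7694/1543.

β₁ = 0.68, β₀ = -4.99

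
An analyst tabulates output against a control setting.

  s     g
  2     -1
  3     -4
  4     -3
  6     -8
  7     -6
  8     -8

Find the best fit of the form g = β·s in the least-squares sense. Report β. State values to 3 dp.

β = -1.011

Compute the Gram sums: Σs·s = 178.
For Mᵀg: Σs·g = -180.
So MᵀM·[β]ᵀ = Mᵀg: [[178]]·[β]ᵀ = [-180]ᵀ.
Hence β = -180 / 178 ≈ -1.01124.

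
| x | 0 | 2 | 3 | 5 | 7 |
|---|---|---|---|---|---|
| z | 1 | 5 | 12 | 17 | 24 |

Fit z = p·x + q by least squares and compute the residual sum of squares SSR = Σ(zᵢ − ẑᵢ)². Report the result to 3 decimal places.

SSR = 7.205

The normal system AᵀA·[p, q]ᵀ = Aᵀz is [[87, 17]; [17, 5]]·[p, q]ᵀ = [299, 59]ᵀ.
Eliminating q: 5·(row 1) − 17·(row 2) gives 146·p = 5·299 − 17·59 = 492, so p = 246/73.
Then q = (59 − 17·(246/73))/5 = 25/73.
Residuals: 48/73, -152/73, 113/73, -14/73, 5/73; SSR = 526/73.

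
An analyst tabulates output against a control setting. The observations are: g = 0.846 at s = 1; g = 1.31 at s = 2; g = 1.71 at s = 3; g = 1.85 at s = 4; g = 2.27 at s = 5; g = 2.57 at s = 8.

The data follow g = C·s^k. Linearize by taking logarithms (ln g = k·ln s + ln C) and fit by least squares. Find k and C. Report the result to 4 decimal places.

k = 0.5470, C = 0.8843

Let Y = ln g. Fitting Y = k·ln s + ln C by least squares:
Over the data: Σln s = 6.8669, Σ(ln s)² = 10.5236, Σln g = 3.0182, Σln s·ln g = 4.9116.
Normal system: [[10.5236, 6.8669]; [6.8669, 6]]·[k, ln C]ᵀ = [4.9116, 3.0182]ᵀ.
Solving (det = 15.9867): k = 0.54695, ln C = -0.12296, so C = exp(-0.12296) = 0.88430.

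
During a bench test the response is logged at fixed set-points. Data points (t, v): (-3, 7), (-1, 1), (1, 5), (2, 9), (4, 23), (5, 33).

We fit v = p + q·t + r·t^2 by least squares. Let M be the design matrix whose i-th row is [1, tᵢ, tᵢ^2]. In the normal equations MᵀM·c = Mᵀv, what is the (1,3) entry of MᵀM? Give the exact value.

Row 1 ↔ basis 1, column 3 ↔ basis t^2, so (MᵀM)_{1,3} = Σᵢ t^2 = (1)·(9) + (1)·(1) + (1)·(1) + (1)·(4) + (1)·(16) + (1)·(25) = 56.

56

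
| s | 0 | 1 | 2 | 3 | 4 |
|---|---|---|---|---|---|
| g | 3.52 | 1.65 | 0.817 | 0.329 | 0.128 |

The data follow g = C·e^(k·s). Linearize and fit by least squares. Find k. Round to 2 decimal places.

Linearized form: ln g = k·s + ln C. From the 5 transformed points,
Σs = 10.0000, Σ(s)² = 30.0000, Σln g = -1.6103, Σs·ln g = -11.4614.
Normal system: [[30.0000, 10.0000]; [10.0000, 5]]·[k, ln C]ᵀ = [-11.4614, -1.6103]ᵀ.
Solving (det = 50.0000): k = -0.82408, ln C = 1.32611.

k = -0.82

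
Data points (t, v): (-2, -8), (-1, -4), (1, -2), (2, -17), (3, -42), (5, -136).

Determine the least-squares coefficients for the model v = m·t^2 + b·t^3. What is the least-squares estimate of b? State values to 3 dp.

b = -0.456

The normal equations are: 740·m + 3368·b = -3884;  3368·m + 16484·b = -18204.
(Σt^2·t^2 = 740, Σt^2·t^3 = 3368, Σt^3·t^3 = 16484, Σt^2·v = -3884, Σt^3·v = -18204.)
Eliminating b: 16484·(row 1) − 3368·(row 2) gives 854736·m = 16484·(-3884) − 3368·(-18204) = -2712784, so m = -169549/53421.
Then b = ((-18204) − 3368·(-169549/53421))/16484 = -24353/53421.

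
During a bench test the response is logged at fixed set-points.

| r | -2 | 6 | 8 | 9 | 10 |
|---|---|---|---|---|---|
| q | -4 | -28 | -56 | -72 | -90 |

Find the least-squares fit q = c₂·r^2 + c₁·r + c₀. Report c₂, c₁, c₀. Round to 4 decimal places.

The normal equations are: 21969·c₂ + 2449·c₁ + 285·c₀ = -19440;  2449·c₂ + 285·c₁ + 31·c₀ = -2156;  285·c₂ + 31·c₁ + 5·c₀ = -250.
(Σr^2·r^2 = 21969, Σr^2·r = 2449, Σr^2 = 285, Σr·r = 285, Σr = 31, Σ1 = 5, Σr^2·q = -19440, Σr·q = -2156, Σq = -250.)
Row-reducing yields c₂ = -85425/82579, c₁ = 88545/82579, c₀ = 27328/11797.

c₂ = -1.0345, c₁ = 1.0722, c₀ = 2.3165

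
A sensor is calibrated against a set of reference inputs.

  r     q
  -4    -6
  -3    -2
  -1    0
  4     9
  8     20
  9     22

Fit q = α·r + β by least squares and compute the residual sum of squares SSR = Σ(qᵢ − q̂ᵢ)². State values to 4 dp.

From the data, Σr·r = 187, Σr = 13, Σ1 = 6.
And Σr·q = 424, Σq = 43.
det = 187·6 − 13² = 953.
α = (424·6 − 13·43)/953 = 1985/953; β = (187·43 − 13·424)/953 = 2529/953.
Residuals: -307/953, 1520/953, -544/953, -1892/953, 651/953, 572/953; SSR = 7378/953.

SSR = 7.7419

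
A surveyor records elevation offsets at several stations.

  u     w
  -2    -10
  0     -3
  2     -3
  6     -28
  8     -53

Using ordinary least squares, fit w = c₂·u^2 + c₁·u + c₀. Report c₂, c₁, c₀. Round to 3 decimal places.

Entries of XᵀX: Σu^2·u^2 = 5424, Σu^2·u = 728, Σu^2 = 108, Σu·u = 108, Σu = 14, Σ1 = 5.
And Σu^2·w = -4452, Σu·w = -578, Σw = -97.
Row-reducing yields c₂ = -155/154, c₁ = 39/22, c₀ = -202/77.

c₂ = -1.006, c₁ = 1.773, c₀ = -2.623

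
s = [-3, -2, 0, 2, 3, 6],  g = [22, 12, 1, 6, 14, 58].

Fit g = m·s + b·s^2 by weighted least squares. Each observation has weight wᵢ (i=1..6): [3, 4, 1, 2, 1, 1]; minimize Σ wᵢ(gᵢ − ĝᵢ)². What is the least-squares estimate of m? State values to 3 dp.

Normal-equation sums: Σwᵢ·s·s = 96, Σwᵢ·s·s^2 = 146, Σwᵢ·s^2·s^2 = 1716.
Moment sums: Σwᵢ·s·g = 120, Σwᵢ·s^2·g = 3048.
So XᵀWX·[m, b]ᵀ = XᵀWg: [[96, 146]; [146, 1716]]·[m, b]ᵀ = [120, 3048]ᵀ.
Δ = 96·1716 − 146² = 143420.
m = (120·1716 − 146·3048)/143420 = -59772/35855; b = (96·3048 − 146·120)/143420 = 68772/35855.

m = -1.667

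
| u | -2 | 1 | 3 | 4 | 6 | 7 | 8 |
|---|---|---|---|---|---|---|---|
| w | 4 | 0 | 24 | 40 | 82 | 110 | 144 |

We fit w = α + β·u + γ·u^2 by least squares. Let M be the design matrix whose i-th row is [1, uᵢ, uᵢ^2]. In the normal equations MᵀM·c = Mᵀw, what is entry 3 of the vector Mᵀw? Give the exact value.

Entry 3 ↔ basis u^2, so (Mᵀw)_{3} = Σᵢ (u^2)·wᵢ = (4)·(4) + (1)·(0) + (9)·(24) + (16)·(40) + (36)·(82) + (49)·(110) + (64)·(144) = 18430.

18430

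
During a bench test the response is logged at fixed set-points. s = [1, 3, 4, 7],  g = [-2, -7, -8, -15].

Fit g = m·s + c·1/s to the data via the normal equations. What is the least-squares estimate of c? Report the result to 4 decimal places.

c = 0.0583

Setting ∂/∂m … = 0 gives: 75·m + 4·c = -160;  4·m + (8425/7056)·c = -178/21.
(Σs·s = 75, Σs·1/s = 4, Σ1/s·1/s = 8425/7056, Σs·g = -160, Σ1/s·g = -178/21.)
Eliminating c: (8425/7056)·(row 1) − 4·(row 2) gives (172993/2352)·m = (8425/7056)·(-160) − 4·(-178/21) = -69298/441, so m = -1108768/518979.
Then c = ((-178/21) − 4·(-1108768/518979))/(8425/7056) = 10080/172993.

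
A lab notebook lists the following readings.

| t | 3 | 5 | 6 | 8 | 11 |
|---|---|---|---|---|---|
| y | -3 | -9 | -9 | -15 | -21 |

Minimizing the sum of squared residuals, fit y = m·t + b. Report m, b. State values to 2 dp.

m = -2.23, b = 3.29

Setting ∂/∂m … = 0 gives: 255·m + 33·b = -459;  33·m + 5·b = -57.
Δ = 255·5 − 33² = 186.
m = ((-459)·5 − 33·(-57))/186 = -69/31; b = (255·(-57) − 33·(-459))/186 = 102/31.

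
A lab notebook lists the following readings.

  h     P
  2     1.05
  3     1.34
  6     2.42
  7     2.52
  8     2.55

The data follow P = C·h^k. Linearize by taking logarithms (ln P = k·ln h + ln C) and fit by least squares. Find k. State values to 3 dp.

Taking logs, ln P = k·ln h + ln C, so regress ln P on ln h.
Σln h = 7.6089, Σ(ln h)² = 13.0084, Σln P = 3.0856, Σln h·ln P = 5.6839.
Equations: 13.0084·k + 7.6089·ln C = 5.6839;  7.6089·k + 5·ln C = 3.0856.
Δ = 13.0084·5 − (7.6089)² = 7.1473; k = (5.6839·5 − 7.6089·3.0856)/7.1473 = 0.69143, ln C = (13.0084·3.0856 − 7.6089·5.6839)/7.1473 = -0.43508.

k = 0.691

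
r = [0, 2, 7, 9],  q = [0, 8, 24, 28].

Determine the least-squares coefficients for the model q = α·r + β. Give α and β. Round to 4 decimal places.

α = 3.1321, β = 0.9057

Compute the Gram sums: Σr·r = 134, Σr = 18, Σ1 = 4.
Moment sums: Σr·q = 436, Σq = 60.
Eliminating β: 4·(row 1) − 18·(row 2) gives 212·α = 4·436 − 18·60 = 664, so α = 166/53.
Then β = (60 − 18·(166/53))/4 = 48/53.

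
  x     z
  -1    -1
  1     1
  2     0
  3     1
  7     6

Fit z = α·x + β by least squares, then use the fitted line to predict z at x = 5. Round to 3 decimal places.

Sums needed: Σx·x = 64, Σx = 12, Σ1 = 5.
Right-hand side: Σx·z = 47, Σz = 7.
Normal equations: [[64, 12]; [12, 5]]·[α, β]ᵀ = [47, 7]ᵀ.
Eliminating β: 5·(row 1) − 12·(row 2) gives 176·α = 5·47 − 12·7 = 151, so α = 151/176.
Then β = (7 − 12·(151/176))/5 = -29/44.
At x = 5: ẑ = (151/176)·(5) + (-29/44)·(1) = 639/176.

ẑ = 3.631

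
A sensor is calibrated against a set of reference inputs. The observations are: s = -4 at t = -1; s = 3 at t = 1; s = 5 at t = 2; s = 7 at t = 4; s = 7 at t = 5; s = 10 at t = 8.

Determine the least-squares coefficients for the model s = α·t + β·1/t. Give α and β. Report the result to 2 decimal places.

α = 1.30, β = 2.57

Normal-equation sums: Σt·t = 111, Σt·1/t = 6, Σ1/t·1/t = 3789/1600.
Right-hand side: Σt·s = 160, Σ1/t·s = 139/10.
Normal equations: [[111, 6]; [6, 3789/1600]]·[α, β]ᵀ = [160, 139/10]ᵀ.
Δ = 111·(3789/1600) − 6² = 362979/1600.
α = (160·(3789/1600) − 6·(139/10))/(362979/1600) = 157600/120993; β = (111·(139/10) − 6·160)/(362979/1600) = 310880/120993.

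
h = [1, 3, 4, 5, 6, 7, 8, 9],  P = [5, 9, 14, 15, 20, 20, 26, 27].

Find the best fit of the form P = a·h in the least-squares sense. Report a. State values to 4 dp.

a = 3.1103

The normal equations are: 281·a = 874.
a = 874/281 = 3.11032.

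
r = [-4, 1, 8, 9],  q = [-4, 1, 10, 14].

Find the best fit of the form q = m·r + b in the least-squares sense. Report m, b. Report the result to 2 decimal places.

m = 1.32, b = 0.62

With design matrix M, MᵀM = [[162, 14]; [14, 4]] and Mᵀq = [223, 21]ᵀ.
Δ = 162·4 − 14² = 452.
m = (223·4 − 14·21)/452 = 299/226; b = (162·21 − 14·223)/452 = 70/113.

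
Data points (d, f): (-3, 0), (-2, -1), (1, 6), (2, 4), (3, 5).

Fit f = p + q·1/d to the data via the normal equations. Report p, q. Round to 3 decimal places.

p = 1.832, q = 4.839

Forming AᵀA = [[5, 1]; [1, 31/18]] and Aᵀf = [14, 61/6]ᵀ gives AᵀA·[p, q]ᵀ = Aᵀf.
det = 5·(31/18) − 1² = 137/18.
p = (14·(31/18) − 1·(61/6))/(137/18) = 251/137; q = (5·(61/6) − 1·14)/(137/18) = 663/137.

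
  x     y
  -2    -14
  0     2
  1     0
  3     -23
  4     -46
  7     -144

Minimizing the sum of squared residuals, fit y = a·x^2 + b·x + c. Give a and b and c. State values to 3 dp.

a = -3.137, b = 1.124, c = 1.373

The normal equations are: 2755·a + 427·b + 79·c = -8055;  427·a + 79·b + 13·c = -1233;  79·a + 13·b + 6·c = -225.
Solving the 3×3 system (Gaussian elimination) gives a = -4543/1448, b = 8141/7240, c = 4971/3620.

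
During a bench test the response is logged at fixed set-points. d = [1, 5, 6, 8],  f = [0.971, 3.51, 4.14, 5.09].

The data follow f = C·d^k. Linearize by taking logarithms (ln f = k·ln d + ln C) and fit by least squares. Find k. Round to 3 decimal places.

k = 0.801

With ln fᵢ as the transformed response and ln dᵢ as the regressor:
XᵀX = [[10.1248, 5.4806]; [5.4806, 4]], rhs = [7.9502, 4.2742]ᵀ  (here Σln d = 5.4806, Σ(ln d)² = 10.1248, Σln f = 4.2742, Σln d·ln f = 7.9502).
Δ = 10.1248·4 − (5.4806)² = 10.4617; k = (7.9502·4 − 5.4806·4.2742)/10.4617 = 0.80061, ln C = (10.1248·4.2742 − 5.4806·7.9502)/10.4617 = -0.02842.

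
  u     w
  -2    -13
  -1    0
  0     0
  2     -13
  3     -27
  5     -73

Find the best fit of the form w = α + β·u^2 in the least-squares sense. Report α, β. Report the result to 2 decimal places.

Compute the Gram sums: Σ1 = 6, Σu^2 = 43, Σu^2·u^2 = 739.
And Σw = -126, Σu^2·w = -2172.
MᵀM·[α, β]ᵀ = Mᵀw becomes [[6, 43]; [43, 739]]·[α, β]ᵀ = [-126, -2172]ᵀ.
det = 6·739 − 43² = 2585.
α = ((-126)·739 − 43·(-2172))/2585 = 6/55; β = (6·(-2172) − 43·(-126))/2585 = -162/55.

α = 0.11, β = -2.95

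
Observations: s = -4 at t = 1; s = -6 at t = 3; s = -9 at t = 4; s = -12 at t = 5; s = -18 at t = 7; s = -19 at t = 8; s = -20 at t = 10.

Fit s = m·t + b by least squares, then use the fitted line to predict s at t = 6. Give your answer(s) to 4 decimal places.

ŝ = -13.7426

Forming MᵀM = [[264, 38]; [38, 7]] and Mᵀs = [-596, -88]ᵀ gives MᵀM·[m, b]ᵀ = Mᵀs.
det = 264·7 − 38² = 404.
m = ((-596)·7 − 38·(-88))/404 = -207/101; b = (264·(-88) − 38·(-596))/404 = -146/101.
At t = 6: ŝ = (-207/101)·(6) + (-146/101)·(1) = -1388/101.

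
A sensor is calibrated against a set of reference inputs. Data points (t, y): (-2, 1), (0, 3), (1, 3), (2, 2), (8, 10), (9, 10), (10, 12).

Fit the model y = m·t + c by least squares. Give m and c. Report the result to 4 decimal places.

With design matrix A, AᵀA = [[254, 28]; [28, 7]] and Aᵀy = [295, 41]ᵀ.
Δ = 254·7 − 28² = 994.
m = (295·7 − 28·41)/994 = 131/142; c = (254·41 − 28·295)/994 = 1077/497.

m = 0.9225, c = 2.1670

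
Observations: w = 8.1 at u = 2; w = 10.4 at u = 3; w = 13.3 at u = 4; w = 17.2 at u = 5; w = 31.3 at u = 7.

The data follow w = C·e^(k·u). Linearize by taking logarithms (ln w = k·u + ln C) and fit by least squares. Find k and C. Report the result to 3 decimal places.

With ln wᵢ as the transformed response and uᵢ as the regressor:
Sums: Σu = 21.0000, Σ(u)² = 103.0000, Σln w = 13.3100, Σu·ln w = 59.8901.
Normal system: [[103.0000, 21.0000]; [21.0000, 5]]·[k, ln C]ᵀ = [59.8901, 13.3100]ᵀ.
Δ = 103.0000·5 − (21.0000)² = 74.0000; k = (59.8901·5 − 21.0000·13.3100)/74.0000 = 0.26948, ln C = (103.0000·13.3100 − 21.0000·59.8901)/74.0000 = 1.53020, so C = exp(1.53020) = 4.61908.

k = 0.269, C = 4.619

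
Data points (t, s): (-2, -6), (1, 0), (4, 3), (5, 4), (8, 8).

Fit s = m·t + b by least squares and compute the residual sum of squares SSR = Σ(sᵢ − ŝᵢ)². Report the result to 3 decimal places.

Compute the Gram sums: Σt·t = 110, Σt = 16, Σ1 = 5.
For Xᵀs: Σt·s = 108, Σs = 9.
So XᵀX·[m, b]ᵀ = Xᵀs: [[110, 16]; [16, 5]]·[m, b]ᵀ = [108, 9]ᵀ.
Eliminating b: 5·(row 1) − 16·(row 2) gives 294·m = 5·108 − 16·9 = 396, so m = 66/49.
Then b = (9 − 16·(66/49))/5 = -123/49.
Residuals: -39/49, 57/49, 6/49, -11/49, -13/49; SSR = 104/49.

SSR = 2.122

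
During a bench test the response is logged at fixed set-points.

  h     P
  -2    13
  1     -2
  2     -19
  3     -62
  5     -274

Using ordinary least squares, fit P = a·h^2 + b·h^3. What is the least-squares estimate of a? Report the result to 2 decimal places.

Compute the Gram sums: Σh^2·h^2 = 739, Σh^2·h^3 = 3369, Σh^3·h^3 = 16483.
Right-hand side: Σh^2·P = -7434, Σh^3·P = -36182.
Eliminating b: 16483·(row 1) − 3369·(row 2) gives 830776·a = 16483·(-7434) − 3369·(-36182) = -637464, so a = -79683/103847.
Then b = ((-36182) − 3369·(-79683/103847))/16483 = -211669/103847.

a = -0.77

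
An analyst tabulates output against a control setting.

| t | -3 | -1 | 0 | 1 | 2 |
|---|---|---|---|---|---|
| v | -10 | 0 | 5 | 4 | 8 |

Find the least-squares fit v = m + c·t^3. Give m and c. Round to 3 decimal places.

Forming MᵀM = [[5, -19]; [-19, 795]] and Mᵀv = [7, 338]ᵀ gives MᵀM·[m, c]ᵀ = Mᵀv.
det = 5·795 − (-19)² = 3614.
m = (7·795 − (-19)·338)/3614 = 11987/3614; c = (5·338 − (-19)·7)/3614 = 1823/3614.

m = 3.317, c = 0.504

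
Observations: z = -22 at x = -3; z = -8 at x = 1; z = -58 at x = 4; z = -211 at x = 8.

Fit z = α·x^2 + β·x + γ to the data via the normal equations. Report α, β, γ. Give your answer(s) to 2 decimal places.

Entries of AᵀA: Σx^2·x^2 = 4434, Σx^2·x = 550, Σx^2 = 90, Σx·x = 90, Σx = 10, Σ1 = 4.
For Aᵀz: Σx^2·z = -14638, Σx·z = -1862, Σz = -299.
Inverting the 3×3 Gram matrix, [α, β, γ]ᵀ = [-167/56, -8137/3640, -751/364]ᵀ.

α = -2.98, β = -2.24, γ = -2.06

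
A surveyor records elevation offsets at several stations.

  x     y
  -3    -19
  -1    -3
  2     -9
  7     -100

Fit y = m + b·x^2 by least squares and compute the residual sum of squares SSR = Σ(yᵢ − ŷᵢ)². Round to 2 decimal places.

SSR = 0.02

MᵀM·[m, b]ᵀ = Mᵀy reads: 4·m + 63·b = -131;  63·m + 2499·b = -5110.
(Σ1 = 4, Σx^2 = 63, Σx^2·x^2 = 2499, Σy = -131, Σx^2·y = -5110.)
Eliminating b: 2499·(row 1) − 63·(row 2) gives 6027·m = 2499·(-131) − 63·(-5110) = -5439, so m = -37/41.
Then b = ((-5110) − 63·(-37/41))/2499 = -1741/861.
Residuals: 29/287, -65/861, -8/861, -2/123; SSR = 2/123.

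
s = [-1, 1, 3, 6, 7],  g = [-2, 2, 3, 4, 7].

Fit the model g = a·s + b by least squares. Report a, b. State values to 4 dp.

a = 0.9196, b = -0.1429

The normal system MᵀM·[a, b]ᵀ = Mᵀg is [[96, 16]; [16, 5]]·[a, b]ᵀ = [86, 14]ᵀ.
det = 96·5 − 16² = 224.
a = (86·5 − 16·14)/224 = 103/112; b = (96·14 − 16·86)/224 = -1/7.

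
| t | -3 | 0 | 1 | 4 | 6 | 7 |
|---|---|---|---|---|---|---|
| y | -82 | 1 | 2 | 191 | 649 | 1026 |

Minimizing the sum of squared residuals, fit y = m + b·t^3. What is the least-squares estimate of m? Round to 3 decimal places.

Setting ∂/∂m … = 0 gives: 6·m + 597·b = 1787;  597·m + 169131·b = 506542.
det = 6·169131 − 597² = 658377.
m = (1787·169131 − 597·506542)/658377 = -56159/219459; b = (6·506542 − 597·1787)/658377 = 219157/73153.

m = -0.256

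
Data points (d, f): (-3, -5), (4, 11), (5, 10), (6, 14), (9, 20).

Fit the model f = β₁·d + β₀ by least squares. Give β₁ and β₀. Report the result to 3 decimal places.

β₁ = 2.069, β₀ = 1.312

Forming AᵀA = [[167, 21]; [21, 5]] and Aᵀf = [373, 50]ᵀ gives AᵀA·[β₁, β₀]ᵀ = Aᵀf.
Eliminating β₀: 5·(row 1) − 21·(row 2) gives 394·β₁ = 5·373 − 21·50 = 815, so β₁ = 815/394.
Then β₀ = (50 − 21·(815/394))/5 = 517/394.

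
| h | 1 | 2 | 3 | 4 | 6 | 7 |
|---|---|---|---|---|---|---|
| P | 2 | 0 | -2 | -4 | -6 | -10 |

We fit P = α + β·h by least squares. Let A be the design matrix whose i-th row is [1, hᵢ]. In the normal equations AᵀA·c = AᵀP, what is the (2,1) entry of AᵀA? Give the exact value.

Row 2 ↔ basis h, column 1 ↔ basis 1, so (AᵀA)_{2,1} = Σᵢ h = (1)·(1) + (2)·(1) + (3)·(1) + (4)·(1) + (6)·(1) + (7)·(1) = 23.

23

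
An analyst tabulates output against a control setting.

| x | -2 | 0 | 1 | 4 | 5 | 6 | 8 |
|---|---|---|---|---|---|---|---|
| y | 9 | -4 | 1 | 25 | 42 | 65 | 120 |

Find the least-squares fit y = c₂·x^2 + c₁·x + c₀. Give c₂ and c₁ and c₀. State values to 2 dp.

c₂ = 2.08, c₁ = -1.38, c₀ = -2.18

The normal system MᵀM·[c₂, c₁, c₀]ᵀ = Mᵀy is [[6290, 910, 146]; [910, 146, 22]; [146, 22, 7]]·[c₂, c₁, c₀]ᵀ = [11507, 1643, 258]ᵀ.
Solving the 3×3 system (Gaussian elimination) gives c₂ = 166951/80256, c₁ = -111041/80256, c₀ = -7297/3344.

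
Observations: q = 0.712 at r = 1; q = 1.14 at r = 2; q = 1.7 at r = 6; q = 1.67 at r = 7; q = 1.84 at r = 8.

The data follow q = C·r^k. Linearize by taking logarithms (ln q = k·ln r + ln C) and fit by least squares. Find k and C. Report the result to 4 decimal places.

With ln qᵢ as the transformed response and ln rᵢ as the regressor:
XᵀX = [[11.8015, 6.5103]; [6.5103, 5]], rhs = [3.3075, 1.4446]ᵀ  (here Σln r = 6.5103, Σ(ln r)² = 11.8015, Σln q = 1.4446, Σln r·ln q = 3.3075).
Slope k = (n·Σln r·ln q − Σln r·Σln q)/(n·Σ(ln r)² − (Σln r)²) = (5·3.3075 − 6.5103·1.4446)/16.6240 = 0.42907; ln C = (Σln q − k·Σln r)/n = -0.26975, so C = exp(-0.26975) = 0.76357.

k = 0.4291, C = 0.7636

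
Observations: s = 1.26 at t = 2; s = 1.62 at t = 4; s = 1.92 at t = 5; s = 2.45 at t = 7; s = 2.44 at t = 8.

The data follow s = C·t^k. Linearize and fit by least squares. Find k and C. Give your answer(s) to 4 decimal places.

k = 0.5089, C = 0.8570

Linearized form: ln s = k·ln t + ln C. From the 5 transformed points,
Sums: Σln t = 7.7142, Σ(ln t)² = 13.1032, Σln s = 3.1539, Σln t·ln s = 5.4774.
Normal system: [[13.1032, 7.7142]; [7.7142, 5]]·[k, ln C]ᵀ = [5.4774, 3.1539]ᵀ.
Slope k = (n·Σln t·ln s − Σln t·Σln s)/(n·Σ(ln t)² − (Σln t)²) = (5·5.4774 − 7.7142·3.1539)/6.0066 = 0.50891; ln C = (Σln s − k·Σln t)/n = -0.15437, so C = exp(-0.15437) = 0.85695.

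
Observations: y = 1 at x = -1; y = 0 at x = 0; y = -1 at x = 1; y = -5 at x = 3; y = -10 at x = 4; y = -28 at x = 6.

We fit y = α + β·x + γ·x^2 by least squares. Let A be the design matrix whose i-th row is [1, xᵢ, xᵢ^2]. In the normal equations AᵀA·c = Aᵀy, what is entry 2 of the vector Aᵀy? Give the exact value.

Entry 2 ↔ basis x, so (Aᵀy)_{2} = Σᵢ (x)·yᵢ = (-1)·(1) + (0)·(0) + (1)·(-1) + (3)·(-5) + (4)·(-10) + (6)·(-28) = -225.

-225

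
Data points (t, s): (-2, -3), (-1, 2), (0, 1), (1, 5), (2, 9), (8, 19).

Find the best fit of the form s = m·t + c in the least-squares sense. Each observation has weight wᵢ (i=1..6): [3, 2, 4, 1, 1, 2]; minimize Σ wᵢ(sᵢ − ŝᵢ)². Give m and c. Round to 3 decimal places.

Compute the Gram sums: Σwᵢ·t·t = 147, Σwᵢ·t = 11, Σwᵢ·1 = 13.
Right-hand side: Σwᵢ·t·s = 341, Σwᵢ·s = 51.
AᵀWA·[m, c]ᵀ = AᵀWs becomes [[147, 11]; [11, 13]]·[m, c]ᵀ = [341, 51]ᵀ.
Eliminating c: 13·(row 1) − 11·(row 2) gives 1790·m = 13·341 − 11·51 = 3872, so m = 1936/895.
Then c = (51 − 11·(1936/895))/13 = 1873/895.

m = 2.163, c = 2.093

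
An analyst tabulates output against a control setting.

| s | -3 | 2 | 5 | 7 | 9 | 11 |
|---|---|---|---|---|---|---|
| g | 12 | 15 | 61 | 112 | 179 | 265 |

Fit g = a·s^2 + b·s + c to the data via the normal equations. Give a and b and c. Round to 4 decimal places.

a = 1.9769, b = 2.1223, c = 1.1454

With design matrix X, XᵀX = [[24325, 2509, 289]; [2509, 289, 31]; [289, 31, 6]] and Xᵀg = [53745, 5609, 644]ᵀ.
Inverting the 3×3 Gram matrix, [a, b, c]ᵀ = [1830091/925716, 1964615/925716, 16065/14026]ᵀ.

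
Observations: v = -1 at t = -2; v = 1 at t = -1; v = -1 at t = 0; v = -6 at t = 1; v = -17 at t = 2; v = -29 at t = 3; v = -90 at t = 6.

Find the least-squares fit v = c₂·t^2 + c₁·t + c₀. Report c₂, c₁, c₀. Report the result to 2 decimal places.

Compute the Gram sums: Σt^2·t^2 = 1411, Σt^2·t = 243, Σt^2 = 55, Σt·t = 55, Σt = 9, Σ1 = 7.
For Mᵀv: Σt^2·v = -3578, Σt·v = -666, Σv = -143.
Normal equations: [[1411, 243, 55]; [243, 55, 9]; [55, 9, 7]]·[c₂, c₁, c₀]ᵀ = [-3578, -666, -143]ᵀ.
Row-reducing yields c₂ = -3921/2138, c₁ = -8181/2138, c₀ = -1175/1069.

c₂ = -1.83, c₁ = -3.83, c₀ = -1.10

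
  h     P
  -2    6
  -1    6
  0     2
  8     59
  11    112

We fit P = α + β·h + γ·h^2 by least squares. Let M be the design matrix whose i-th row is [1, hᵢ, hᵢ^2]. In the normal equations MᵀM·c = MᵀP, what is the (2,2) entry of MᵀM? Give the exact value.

Row 2 ↔ basis h, column 2 ↔ basis h, so (MᵀM)_{2,2} = Σᵢ (h)·(h) = (-2)·(-2) + (-1)·(-1) + (0)·(0) + (8)·(8) + (11)·(11) = 190.

190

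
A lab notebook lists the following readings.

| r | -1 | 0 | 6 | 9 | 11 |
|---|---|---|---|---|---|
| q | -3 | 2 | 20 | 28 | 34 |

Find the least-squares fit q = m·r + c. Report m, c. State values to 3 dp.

The normal equations are: 239·m + 25·c = 749;  25·m + 5·c = 81.
(Σr·r = 239, Σr = 25, Σ1 = 5, Σr·q = 749, Σq = 81.)
det = 239·5 − 25² = 570.
m = (749·5 − 25·81)/570 = 172/57; c = (239·81 − 25·749)/570 = 317/285.

m = 3.018, c = 1.112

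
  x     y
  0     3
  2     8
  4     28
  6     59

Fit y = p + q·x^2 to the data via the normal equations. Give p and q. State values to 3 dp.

From the data, Σ1 = 4, Σx^2 = 56, Σx^2·x^2 = 1568.
For Mᵀy: Σy = 98, Σx^2·y = 2604.
MᵀM·[p, q]ᵀ = Mᵀy becomes [[4, 56]; [56, 1568]]·[p, q]ᵀ = [98, 2604]ᵀ.
Eliminating q: 1568·(row 1) − 56·(row 2) gives 3136·p = 1568·98 − 56·2604 = 7840, so p = 5/2.
Then q = (2604 − 56·(5/2))/1568 = 11/7.

p = 2.500, q = 1.571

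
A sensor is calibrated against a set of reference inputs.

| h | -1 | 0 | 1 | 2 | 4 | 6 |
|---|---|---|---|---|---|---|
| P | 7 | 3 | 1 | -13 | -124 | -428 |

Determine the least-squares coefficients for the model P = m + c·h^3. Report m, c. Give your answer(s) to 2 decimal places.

The normal equations are: 6·m + 288·c = -554;  288·m + 50818·c = -100494.
(Σ1 = 6, Σh^3 = 288, Σh^3·h^3 = 50818, ΣP = -554, Σh^3·P = -100494.)
Δ = 6·50818 − 288² = 221964.
m = ((-554)·50818 − 288·(-100494))/221964 = 197275/55491; c = (6·(-100494) − 288·(-554))/221964 = -36951/18497.

m = 3.56, c = -2.00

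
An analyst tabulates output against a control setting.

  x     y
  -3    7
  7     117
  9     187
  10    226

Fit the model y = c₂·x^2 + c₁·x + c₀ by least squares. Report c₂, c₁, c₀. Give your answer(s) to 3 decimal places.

Forming AᵀA = [[19043, 2045, 239]; [2045, 239, 23]; [239, 23, 4]] and Aᵀy = [43543, 4741, 537]ᵀ gives AᵀA·[c₂, c₁, c₀]ᵀ = Aᵀy.
Row-reducing yields c₂ = 19024/9753, c₁ = 31511/9753, c₀ = -2844/3251.

c₂ = 1.951, c₁ = 3.231, c₀ = -0.875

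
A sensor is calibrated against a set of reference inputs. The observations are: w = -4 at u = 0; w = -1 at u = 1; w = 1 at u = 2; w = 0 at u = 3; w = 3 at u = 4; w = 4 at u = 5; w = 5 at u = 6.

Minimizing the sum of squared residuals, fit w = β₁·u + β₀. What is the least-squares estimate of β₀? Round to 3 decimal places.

β₀ = -3.036

Sums needed: Σu·u = 91, Σu = 21, Σ1 = 7.
For Aᵀw: Σu·w = 63, Σw = 8.
Determinant 91·7 − 21² = 196.
β₁ = (63·7 − 21·8)/196 = 39/28; β₀ = (91·8 − 21·63)/196 = -85/28.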